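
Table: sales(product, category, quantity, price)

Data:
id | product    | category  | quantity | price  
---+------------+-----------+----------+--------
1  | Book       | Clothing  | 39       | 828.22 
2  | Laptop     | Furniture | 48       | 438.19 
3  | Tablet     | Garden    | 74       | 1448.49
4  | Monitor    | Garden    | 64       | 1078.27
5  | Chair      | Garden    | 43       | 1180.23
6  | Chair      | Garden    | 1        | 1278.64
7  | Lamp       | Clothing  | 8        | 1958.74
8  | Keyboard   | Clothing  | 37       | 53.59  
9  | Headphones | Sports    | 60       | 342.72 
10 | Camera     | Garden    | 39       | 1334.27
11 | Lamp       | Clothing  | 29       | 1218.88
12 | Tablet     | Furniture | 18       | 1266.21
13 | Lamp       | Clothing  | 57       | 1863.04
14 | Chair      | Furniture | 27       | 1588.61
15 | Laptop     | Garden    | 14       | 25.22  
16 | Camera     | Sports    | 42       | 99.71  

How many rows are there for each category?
SELECT category, COUNT(*) as count
FROM sales
GROUP BY category

Result:
  Clothing: 5
  Furniture: 3
  Garden: 6
  Sports: 2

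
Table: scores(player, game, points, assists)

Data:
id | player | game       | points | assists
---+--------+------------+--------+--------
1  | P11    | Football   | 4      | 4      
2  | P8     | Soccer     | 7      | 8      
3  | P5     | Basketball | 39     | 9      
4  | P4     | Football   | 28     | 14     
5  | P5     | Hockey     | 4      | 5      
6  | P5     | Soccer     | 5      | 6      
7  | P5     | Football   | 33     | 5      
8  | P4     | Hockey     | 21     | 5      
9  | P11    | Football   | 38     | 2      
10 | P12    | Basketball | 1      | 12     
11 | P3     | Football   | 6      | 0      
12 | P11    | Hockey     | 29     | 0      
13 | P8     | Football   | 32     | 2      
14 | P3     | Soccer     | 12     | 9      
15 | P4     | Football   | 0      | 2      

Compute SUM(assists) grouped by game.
SELECT game, SUM(assists) as result
FROM scores
GROUP BY game

Result:
  Basketball: 21
  Football: 29
  Hockey: 10
  Soccer: 23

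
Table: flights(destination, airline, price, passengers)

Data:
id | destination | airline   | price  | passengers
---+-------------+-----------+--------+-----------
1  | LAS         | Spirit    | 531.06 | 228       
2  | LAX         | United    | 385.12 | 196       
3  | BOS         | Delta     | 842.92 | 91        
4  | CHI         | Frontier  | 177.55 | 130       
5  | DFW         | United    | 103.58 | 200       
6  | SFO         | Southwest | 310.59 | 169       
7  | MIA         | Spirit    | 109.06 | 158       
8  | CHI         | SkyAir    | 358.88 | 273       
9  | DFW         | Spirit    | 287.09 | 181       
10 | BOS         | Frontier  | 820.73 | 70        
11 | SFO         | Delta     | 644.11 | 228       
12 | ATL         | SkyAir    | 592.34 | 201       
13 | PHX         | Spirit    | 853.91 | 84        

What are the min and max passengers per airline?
SELECT airline, MIN(passengers), MAX(passengers)
FROM flights
GROUP BY airline

Result:
  Delta: min=91, max=228
  Frontier: min=70, max=130
  SkyAir: min=201, max=273
  Southwest: min=169, max=169
  Spirit: min=84, max=228
  United: min=196, max=200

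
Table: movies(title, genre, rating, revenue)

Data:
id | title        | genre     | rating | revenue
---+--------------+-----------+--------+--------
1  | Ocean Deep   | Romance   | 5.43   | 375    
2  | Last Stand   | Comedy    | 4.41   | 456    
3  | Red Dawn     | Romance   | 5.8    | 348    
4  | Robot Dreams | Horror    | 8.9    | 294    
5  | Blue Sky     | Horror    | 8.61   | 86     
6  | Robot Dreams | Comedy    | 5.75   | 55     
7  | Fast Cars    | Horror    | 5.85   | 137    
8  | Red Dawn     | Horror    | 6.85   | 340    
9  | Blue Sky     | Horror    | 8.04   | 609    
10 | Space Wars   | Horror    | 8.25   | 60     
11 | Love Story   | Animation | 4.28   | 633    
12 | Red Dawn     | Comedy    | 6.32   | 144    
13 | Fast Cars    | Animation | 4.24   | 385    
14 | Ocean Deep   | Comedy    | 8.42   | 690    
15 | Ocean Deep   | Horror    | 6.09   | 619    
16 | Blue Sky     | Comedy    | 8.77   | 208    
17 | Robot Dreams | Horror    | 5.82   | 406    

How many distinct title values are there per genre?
SELECT genre, COUNT(DISTINCT title)
FROM movies
GROUP BY genre

Result:
  Animation: 2 distinct
  Comedy: 5 distinct
  Horror: 6 distinct
  Romance: 2 distinct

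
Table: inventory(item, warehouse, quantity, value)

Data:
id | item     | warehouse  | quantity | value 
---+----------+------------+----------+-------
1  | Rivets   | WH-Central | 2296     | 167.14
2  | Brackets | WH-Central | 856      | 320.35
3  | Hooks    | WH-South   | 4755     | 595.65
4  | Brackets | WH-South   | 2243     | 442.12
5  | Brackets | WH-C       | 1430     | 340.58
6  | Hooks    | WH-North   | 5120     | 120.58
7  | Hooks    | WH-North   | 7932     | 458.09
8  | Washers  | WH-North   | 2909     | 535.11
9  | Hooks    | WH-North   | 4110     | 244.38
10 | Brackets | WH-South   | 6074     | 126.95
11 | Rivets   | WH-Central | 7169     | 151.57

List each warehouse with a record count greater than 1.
SELECT warehouse, COUNT(*) as cnt
FROM inventory
GROUP BY warehouse
HAVING COUNT(*) > 1

Result:
  WH-Central: 3
  WH-North: 4
  WH-South: 3

Note: HAVING filters groups after aggregation, WHERE filters rows before.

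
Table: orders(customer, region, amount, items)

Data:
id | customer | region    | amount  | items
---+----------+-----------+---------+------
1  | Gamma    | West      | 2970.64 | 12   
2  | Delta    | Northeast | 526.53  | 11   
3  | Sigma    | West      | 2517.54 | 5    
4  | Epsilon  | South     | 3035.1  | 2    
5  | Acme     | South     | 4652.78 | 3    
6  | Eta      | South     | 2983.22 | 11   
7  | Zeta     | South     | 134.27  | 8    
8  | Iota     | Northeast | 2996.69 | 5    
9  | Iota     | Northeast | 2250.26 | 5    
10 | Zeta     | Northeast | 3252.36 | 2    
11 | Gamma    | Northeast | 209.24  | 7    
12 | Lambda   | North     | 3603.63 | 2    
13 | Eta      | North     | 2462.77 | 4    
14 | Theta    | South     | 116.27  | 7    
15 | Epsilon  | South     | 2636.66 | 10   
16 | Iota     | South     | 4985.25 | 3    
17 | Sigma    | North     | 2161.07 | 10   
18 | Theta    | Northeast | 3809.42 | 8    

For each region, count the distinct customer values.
SELECT region, COUNT(DISTINCT customer)
FROM orders
GROUP BY region

Result:
  North: 3 distinct
  Northeast: 5 distinct
  South: 6 distinct
  West: 2 distinct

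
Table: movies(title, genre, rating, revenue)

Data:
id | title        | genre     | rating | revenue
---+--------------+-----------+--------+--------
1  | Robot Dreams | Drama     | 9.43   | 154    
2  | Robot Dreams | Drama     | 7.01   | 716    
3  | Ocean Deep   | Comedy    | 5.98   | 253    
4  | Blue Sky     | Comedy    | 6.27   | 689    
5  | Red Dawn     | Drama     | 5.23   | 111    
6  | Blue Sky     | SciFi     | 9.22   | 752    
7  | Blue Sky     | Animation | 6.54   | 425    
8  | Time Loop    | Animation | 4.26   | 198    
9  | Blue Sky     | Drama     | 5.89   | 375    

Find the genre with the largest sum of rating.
SELECT genre, SUM(rating) as val
FROM movies
GROUP BY genre
ORDER BY val DESC
LIMIT 1

Result: Drama with sum(rating) = 27.56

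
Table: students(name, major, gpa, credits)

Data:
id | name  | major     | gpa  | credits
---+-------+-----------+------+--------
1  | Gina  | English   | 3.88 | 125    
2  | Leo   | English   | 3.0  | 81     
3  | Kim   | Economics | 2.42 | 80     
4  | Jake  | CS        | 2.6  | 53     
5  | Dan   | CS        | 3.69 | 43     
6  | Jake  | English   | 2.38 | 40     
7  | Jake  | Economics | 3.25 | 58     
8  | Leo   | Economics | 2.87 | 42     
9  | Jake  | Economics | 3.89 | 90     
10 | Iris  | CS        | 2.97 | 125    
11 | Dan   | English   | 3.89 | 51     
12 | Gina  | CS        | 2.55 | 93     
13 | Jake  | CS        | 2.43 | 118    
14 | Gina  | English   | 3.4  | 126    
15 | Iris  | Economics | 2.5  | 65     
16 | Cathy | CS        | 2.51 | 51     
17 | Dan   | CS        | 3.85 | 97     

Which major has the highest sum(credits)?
SELECT major, SUM(credits) as val
FROM students
GROUP BY major
ORDER BY val DESC
LIMIT 1

Result: CS with sum(credits) = 580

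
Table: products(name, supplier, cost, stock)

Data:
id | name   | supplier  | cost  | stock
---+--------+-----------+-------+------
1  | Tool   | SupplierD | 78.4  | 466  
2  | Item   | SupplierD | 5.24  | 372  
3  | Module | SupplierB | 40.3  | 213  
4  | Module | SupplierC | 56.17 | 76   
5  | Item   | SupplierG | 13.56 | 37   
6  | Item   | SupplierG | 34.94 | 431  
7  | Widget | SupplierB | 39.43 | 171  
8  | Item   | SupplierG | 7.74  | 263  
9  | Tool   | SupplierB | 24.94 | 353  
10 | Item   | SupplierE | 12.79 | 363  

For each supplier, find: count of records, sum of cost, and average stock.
SELECT supplier,
       COUNT(*) as cnt,
       SUM(cost) as total_cost,
       AVG(stock) as avg_stock
FROM products
GROUP BY supplier

Result:
  SupplierB: 3 records, 104.67 total cost, 245.67 avg stock
  SupplierC: 1 records, 56.17 total cost, 76.00 avg stock
  SupplierD: 2 records, 83.64 total cost, 419.00 avg stock
  SupplierE: 1 records, 12.79 total cost, 363.00 avg stock
  SupplierG: 3 records, 56.24 total cost, 243.67 avg stock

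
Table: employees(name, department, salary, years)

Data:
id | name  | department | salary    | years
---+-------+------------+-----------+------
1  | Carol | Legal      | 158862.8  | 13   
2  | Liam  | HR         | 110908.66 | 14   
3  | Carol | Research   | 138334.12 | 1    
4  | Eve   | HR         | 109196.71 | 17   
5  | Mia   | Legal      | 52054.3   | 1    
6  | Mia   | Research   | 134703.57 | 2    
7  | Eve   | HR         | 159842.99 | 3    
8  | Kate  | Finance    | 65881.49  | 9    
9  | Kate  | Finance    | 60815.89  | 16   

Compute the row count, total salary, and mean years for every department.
SELECT department,
       COUNT(*) as cnt,
       SUM(salary) as total_salary,
       AVG(years) as avg_years
FROM employees
GROUP BY department

Result:
  Finance: 2 records, 126697.38 total salary, 12.50 avg years
  HR: 3 records, 379948.36 total salary, 11.33 avg years
  Legal: 2 records, 210917.10 total salary, 7.00 avg years
  Research: 2 records, 273037.69 total salary, 1.50 avg years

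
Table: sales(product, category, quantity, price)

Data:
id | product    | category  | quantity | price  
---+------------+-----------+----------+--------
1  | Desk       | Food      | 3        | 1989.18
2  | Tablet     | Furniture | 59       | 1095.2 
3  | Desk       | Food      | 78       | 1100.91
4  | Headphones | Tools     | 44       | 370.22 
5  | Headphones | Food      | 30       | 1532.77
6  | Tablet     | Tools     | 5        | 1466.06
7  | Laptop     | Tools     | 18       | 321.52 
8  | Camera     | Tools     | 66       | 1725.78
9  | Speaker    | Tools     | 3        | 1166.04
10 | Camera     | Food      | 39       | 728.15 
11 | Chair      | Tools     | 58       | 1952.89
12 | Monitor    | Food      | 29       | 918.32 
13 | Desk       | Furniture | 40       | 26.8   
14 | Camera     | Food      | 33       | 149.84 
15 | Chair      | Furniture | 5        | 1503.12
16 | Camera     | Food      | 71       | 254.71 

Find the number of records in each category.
SELECT category, COUNT(*) as count
FROM sales
GROUP BY category

Result:
  Food: 7
  Furniture: 3
  Tools: 6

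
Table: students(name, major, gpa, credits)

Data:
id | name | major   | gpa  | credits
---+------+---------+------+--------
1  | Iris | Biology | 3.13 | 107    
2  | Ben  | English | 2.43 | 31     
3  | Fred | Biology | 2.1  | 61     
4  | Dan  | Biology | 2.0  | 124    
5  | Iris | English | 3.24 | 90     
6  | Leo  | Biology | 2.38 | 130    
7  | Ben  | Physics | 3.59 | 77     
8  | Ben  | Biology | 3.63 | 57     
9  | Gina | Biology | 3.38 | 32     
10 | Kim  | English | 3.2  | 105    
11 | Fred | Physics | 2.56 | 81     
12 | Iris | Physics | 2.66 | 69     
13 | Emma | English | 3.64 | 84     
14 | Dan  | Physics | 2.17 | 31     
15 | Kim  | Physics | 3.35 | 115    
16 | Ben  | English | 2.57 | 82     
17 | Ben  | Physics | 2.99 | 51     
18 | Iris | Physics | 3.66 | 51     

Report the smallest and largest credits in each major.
SELECT major, MIN(credits), MAX(credits)
FROM students
GROUP BY major

Result:
  Biology: min=32, max=130
  English: min=31, max=105
  Physics: min=31, max=115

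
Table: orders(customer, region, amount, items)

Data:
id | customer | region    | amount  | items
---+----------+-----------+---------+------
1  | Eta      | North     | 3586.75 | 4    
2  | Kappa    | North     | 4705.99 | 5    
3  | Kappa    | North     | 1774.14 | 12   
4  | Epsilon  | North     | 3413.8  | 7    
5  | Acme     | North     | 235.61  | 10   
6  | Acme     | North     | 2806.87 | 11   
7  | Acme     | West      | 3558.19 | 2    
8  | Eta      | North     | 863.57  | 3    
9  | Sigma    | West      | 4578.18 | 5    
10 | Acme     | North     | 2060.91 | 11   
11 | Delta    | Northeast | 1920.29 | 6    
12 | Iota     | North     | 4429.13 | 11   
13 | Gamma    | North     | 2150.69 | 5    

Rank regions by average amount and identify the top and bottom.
SELECT region, AVG(amount)
FROM orders
GROUP BY region
ORDER BY AVG(amount)

All groups:
  Northeast: 1920.29
  North: 2602.75
  West: 4068.19

Highest: West (4068.19)
Lowest: Northeast (1920.29)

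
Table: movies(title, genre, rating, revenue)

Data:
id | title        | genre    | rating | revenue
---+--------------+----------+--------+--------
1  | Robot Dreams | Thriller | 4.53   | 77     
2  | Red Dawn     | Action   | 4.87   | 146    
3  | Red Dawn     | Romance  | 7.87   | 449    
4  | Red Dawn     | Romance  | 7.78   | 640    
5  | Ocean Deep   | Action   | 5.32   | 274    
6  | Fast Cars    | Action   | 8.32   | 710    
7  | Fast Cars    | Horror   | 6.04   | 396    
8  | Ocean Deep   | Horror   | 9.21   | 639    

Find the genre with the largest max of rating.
SELECT genre, MAX(rating) as val
FROM movies
GROUP BY genre
ORDER BY val DESC
LIMIT 1

Result: Horror with max(rating) = 9.21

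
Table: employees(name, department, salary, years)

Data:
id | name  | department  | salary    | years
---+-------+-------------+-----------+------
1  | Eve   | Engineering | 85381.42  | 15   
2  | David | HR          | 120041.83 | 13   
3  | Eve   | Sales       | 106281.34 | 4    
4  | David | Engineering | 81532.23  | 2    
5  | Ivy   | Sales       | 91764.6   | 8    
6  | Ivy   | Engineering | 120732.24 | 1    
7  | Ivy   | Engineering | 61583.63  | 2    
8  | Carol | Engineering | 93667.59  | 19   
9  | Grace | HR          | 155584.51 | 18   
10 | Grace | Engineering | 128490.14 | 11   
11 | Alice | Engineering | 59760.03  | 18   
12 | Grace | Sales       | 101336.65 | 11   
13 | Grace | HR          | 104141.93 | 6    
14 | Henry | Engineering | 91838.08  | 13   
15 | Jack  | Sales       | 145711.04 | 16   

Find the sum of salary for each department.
SELECT department, SUM(salary) as result
FROM employees
GROUP BY department

Result:
  Engineering: 722985.36
  HR: 379768.27
  Sales: 445093.63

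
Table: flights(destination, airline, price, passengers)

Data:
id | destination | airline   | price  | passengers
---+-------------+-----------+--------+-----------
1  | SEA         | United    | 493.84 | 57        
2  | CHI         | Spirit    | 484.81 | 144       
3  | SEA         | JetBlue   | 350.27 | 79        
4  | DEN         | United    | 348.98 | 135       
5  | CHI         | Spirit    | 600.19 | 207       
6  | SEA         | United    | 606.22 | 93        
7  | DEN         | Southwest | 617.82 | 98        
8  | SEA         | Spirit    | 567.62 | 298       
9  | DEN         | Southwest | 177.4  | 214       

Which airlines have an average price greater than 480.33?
SELECT airline, AVG(price)
FROM flights
GROUP BY airline
HAVING AVG(price) > 480.33

Result:
  Spirit: avg=550.87
  United: avg=483.01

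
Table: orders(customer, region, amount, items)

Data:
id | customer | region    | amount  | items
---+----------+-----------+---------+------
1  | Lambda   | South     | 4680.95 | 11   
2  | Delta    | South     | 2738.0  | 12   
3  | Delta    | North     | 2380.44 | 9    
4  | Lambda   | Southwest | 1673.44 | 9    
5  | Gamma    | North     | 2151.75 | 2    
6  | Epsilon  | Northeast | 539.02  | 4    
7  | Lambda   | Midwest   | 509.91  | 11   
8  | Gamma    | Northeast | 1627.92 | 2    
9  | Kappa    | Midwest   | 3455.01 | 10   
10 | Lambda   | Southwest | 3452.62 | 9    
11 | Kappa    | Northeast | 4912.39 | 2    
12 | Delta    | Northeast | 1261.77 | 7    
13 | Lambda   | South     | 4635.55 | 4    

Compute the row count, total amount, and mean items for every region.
SELECT region,
       COUNT(*) as cnt,
       SUM(amount) as total_amount,
       AVG(items) as avg_items
FROM orders
GROUP BY region

Result:
  Midwest: 2 records, 3964.92 total amount, 10.50 avg items
  North: 2 records, 4532.19 total amount, 5.50 avg items
  Northeast: 4 records, 8341.10 total amount, 3.75 avg items
  South: 3 records, 12054.50 total amount, 9.00 avg items
  Southwest: 2 records, 5126.06 total amount, 9.00 avg items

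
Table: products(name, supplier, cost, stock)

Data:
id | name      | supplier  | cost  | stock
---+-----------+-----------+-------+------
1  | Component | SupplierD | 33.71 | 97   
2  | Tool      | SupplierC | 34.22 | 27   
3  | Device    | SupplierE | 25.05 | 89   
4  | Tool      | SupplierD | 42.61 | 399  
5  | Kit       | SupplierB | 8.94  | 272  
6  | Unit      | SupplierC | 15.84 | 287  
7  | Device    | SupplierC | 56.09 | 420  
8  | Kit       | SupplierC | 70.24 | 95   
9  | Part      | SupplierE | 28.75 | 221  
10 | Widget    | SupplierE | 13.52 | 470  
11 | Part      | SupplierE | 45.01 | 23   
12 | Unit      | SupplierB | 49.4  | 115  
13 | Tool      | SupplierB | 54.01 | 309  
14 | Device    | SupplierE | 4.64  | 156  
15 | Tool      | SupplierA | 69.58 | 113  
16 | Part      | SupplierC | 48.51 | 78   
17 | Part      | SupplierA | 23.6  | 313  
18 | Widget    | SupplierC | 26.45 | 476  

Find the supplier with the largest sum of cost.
SELECT supplier, SUM(cost) as val
FROM products
GROUP BY supplier
ORDER BY val DESC
LIMIT 1

Result: SupplierC with sum(cost) = 251.35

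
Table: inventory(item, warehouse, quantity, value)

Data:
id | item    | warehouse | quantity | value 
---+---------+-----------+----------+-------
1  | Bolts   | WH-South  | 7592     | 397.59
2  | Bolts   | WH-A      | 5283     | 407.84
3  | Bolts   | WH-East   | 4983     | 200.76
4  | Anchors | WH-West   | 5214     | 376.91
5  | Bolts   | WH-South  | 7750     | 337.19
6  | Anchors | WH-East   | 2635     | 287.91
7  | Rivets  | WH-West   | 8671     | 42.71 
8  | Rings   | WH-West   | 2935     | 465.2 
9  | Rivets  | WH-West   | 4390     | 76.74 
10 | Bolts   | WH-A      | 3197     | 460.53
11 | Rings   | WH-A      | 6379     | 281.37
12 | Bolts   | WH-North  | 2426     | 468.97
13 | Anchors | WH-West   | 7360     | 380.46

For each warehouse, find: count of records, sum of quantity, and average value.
SELECT warehouse,
       COUNT(*) as cnt,
       SUM(quantity) as total_quantity,
       AVG(value) as avg_value
FROM inventory
GROUP BY warehouse

Result:
  WH-A: 3 records, 14859 total quantity, 383.25 avg value
  WH-East: 2 records, 7618 total quantity, 244.34 avg value
  WH-North: 1 records, 2426 total quantity, 468.97 avg value
  WH-South: 2 records, 15342 total quantity, 367.39 avg value
  WH-West: 5 records, 28570 total quantity, 268.40 avg value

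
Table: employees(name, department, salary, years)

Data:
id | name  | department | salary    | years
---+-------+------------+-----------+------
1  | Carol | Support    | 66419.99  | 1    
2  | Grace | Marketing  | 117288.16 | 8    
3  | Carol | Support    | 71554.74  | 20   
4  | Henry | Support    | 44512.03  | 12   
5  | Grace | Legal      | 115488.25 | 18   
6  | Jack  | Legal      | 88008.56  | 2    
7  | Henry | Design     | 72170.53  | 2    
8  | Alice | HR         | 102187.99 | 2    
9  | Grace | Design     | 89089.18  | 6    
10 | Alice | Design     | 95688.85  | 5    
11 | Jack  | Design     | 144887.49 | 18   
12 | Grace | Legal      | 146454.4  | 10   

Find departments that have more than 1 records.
SELECT department, COUNT(*) as cnt
FROM employees
GROUP BY department
HAVING COUNT(*) > 1

Result:
  Design: 4
  Legal: 3
  Support: 3

Note: HAVING filters groups after aggregation, WHERE filters rows before.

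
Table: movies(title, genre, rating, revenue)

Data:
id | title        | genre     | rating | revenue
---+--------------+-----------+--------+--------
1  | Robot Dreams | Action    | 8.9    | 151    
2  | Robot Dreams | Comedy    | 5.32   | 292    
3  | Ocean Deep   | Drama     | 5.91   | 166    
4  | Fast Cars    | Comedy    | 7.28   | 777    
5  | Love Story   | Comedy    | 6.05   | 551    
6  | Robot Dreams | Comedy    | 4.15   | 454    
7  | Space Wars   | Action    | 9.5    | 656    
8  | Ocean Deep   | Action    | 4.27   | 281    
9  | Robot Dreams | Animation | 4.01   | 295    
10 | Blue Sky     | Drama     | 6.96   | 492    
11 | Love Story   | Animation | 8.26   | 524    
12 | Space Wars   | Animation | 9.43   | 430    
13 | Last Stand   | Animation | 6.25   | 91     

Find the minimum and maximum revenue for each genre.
SELECT genre, MIN(revenue), MAX(revenue)
FROM movies
GROUP BY genre

Result:
  Action: min=151, max=656
  Animation: min=91, max=524
  Comedy: min=292, max=777
  Drama: min=166, max=492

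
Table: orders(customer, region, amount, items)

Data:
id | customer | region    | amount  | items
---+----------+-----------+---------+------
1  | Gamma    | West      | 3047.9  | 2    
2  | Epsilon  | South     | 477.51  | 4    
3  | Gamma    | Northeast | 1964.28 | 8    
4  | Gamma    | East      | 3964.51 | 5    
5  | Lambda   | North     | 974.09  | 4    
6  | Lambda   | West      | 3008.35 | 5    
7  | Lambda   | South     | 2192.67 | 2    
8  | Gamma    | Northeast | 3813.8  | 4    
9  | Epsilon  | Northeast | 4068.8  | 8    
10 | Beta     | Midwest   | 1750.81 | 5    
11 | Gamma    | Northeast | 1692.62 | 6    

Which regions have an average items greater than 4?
SELECT region, AVG(items)
FROM orders
GROUP BY region
HAVING AVG(items) > 4

Result:
  East: avg=5.00
  Midwest: avg=5.00
  Northeast: avg=6.50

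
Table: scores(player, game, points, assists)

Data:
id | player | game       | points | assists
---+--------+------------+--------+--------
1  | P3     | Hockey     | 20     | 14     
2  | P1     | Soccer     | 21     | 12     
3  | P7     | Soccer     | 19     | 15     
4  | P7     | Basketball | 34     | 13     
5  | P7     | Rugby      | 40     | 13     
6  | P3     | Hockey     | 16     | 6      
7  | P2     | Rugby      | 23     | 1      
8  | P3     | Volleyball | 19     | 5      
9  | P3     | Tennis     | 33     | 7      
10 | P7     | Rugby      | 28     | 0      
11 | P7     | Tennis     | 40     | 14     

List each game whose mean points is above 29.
SELECT game, AVG(points)
FROM scores
GROUP BY game
HAVING AVG(points) > 29

Result:
  Basketball: avg=34.00
  Rugby: avg=30.33
  Tennis: avg=36.50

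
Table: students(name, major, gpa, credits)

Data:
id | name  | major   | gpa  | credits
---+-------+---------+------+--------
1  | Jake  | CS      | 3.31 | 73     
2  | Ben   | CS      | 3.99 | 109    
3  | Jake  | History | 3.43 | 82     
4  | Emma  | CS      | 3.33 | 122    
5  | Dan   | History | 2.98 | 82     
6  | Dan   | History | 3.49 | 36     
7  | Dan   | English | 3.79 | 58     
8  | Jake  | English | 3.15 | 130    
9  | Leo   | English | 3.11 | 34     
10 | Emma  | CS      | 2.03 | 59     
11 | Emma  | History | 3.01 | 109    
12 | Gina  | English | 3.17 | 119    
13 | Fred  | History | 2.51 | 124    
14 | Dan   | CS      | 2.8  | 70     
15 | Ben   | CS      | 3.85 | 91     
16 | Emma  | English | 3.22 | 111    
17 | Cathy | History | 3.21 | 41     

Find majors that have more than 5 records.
SELECT major, COUNT(*) as cnt
FROM students
GROUP BY major
HAVING COUNT(*) > 5

Result:
  CS: 6
  History: 6

Note: HAVING filters groups after aggregation, WHERE filters rows before.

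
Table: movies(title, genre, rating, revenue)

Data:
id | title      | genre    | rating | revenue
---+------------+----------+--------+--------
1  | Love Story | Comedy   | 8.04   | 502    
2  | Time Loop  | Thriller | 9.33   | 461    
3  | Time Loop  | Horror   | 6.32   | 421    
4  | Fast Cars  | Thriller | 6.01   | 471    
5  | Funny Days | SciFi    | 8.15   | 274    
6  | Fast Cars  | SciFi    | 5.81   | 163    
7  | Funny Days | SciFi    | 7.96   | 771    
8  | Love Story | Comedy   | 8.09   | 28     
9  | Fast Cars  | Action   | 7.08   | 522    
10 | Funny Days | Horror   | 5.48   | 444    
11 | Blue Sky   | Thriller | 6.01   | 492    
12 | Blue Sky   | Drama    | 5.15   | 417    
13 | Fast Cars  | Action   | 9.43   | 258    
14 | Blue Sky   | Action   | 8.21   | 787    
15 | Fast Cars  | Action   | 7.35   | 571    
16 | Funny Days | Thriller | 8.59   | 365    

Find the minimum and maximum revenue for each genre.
SELECT genre, MIN(revenue), MAX(revenue)
FROM movies
GROUP BY genre

Result:
  Action: min=258, max=787
  Comedy: min=28, max=502
  Drama: min=417, max=417
  Horror: min=421, max=444
  SciFi: min=163, max=771
  Thriller: min=365, max=492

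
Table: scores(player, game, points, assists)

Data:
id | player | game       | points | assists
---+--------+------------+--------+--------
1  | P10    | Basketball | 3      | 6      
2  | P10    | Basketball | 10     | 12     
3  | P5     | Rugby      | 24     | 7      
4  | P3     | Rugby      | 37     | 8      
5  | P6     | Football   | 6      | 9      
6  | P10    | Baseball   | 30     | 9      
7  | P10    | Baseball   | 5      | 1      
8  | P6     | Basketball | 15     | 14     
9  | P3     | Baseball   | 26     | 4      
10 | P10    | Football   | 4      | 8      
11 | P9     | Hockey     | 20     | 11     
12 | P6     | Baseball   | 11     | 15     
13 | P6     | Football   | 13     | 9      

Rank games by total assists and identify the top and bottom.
SELECT game, SUM(assists)
FROM scores
GROUP BY game
ORDER BY SUM(assists)

All groups:
  Hockey: 11
  Rugby: 15
  Football: 26
  Baseball: 29
  Basketball: 32

Highest: Basketball (32)
Lowest: Hockey (11)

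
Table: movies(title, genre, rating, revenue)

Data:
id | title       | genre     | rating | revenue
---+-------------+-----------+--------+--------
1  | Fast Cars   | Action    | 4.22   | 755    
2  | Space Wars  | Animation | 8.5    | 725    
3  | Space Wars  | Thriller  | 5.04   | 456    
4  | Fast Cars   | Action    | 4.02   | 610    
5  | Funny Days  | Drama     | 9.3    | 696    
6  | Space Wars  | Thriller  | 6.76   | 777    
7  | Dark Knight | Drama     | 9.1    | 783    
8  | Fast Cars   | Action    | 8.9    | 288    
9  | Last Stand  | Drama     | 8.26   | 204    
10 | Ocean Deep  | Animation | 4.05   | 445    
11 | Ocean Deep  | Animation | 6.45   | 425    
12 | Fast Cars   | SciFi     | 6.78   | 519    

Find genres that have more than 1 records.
SELECT genre, COUNT(*) as cnt
FROM movies
GROUP BY genre
HAVING COUNT(*) > 1

Result:
  Action: 3
  Animation: 3
  Drama: 3
  Thriller: 2

Note: HAVING filters groups after aggregation, WHERE filters rows before.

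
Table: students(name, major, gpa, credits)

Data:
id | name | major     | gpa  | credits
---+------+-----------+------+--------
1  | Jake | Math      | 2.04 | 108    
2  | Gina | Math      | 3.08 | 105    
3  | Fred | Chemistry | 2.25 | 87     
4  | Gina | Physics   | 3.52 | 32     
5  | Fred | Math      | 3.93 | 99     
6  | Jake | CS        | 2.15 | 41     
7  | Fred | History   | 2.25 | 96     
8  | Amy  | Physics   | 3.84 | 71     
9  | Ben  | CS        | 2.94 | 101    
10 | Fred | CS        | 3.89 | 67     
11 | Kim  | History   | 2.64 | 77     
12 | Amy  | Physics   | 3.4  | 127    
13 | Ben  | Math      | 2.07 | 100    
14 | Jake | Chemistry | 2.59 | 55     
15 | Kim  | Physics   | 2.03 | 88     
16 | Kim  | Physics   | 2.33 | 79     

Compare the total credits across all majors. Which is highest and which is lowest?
SELECT major, SUM(credits)
FROM students
GROUP BY major
ORDER BY SUM(credits)

All groups:
  Chemistry: 142
  History: 173
  CS: 209
  Physics: 397
  Math: 412

Highest: Math (412)
Lowest: Chemistry (142)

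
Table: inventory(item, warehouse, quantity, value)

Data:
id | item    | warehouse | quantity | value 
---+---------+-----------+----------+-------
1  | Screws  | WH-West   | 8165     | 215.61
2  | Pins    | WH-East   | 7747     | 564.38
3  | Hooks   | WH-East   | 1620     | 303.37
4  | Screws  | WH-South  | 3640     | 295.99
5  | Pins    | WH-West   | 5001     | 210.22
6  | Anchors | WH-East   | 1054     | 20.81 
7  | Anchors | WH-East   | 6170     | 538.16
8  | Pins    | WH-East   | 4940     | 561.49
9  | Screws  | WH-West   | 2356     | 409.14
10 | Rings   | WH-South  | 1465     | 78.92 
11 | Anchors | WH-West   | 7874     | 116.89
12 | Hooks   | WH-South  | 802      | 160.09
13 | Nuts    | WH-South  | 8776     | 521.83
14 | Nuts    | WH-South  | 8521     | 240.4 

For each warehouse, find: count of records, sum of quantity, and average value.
SELECT warehouse,
       COUNT(*) as cnt,
       SUM(quantity) as total_quantity,
       AVG(value) as avg_value
FROM inventory
GROUP BY warehouse

Result:
  WH-East: 5 records, 21531 total quantity, 397.64 avg value
  WH-South: 5 records, 23204 total quantity, 259.45 avg value
  WH-West: 4 records, 23396 total quantity, 237.97 avg value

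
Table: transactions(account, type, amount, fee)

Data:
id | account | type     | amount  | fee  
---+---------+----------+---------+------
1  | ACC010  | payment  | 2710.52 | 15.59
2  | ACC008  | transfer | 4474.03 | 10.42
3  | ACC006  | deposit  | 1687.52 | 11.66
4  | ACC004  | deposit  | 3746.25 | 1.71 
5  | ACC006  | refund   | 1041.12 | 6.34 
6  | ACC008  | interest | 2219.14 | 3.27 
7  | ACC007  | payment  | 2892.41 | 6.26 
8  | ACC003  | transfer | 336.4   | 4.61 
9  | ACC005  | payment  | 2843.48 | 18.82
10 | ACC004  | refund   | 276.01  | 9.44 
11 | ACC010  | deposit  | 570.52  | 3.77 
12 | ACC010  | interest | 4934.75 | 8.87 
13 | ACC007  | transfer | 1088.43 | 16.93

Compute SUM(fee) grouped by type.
SELECT type, SUM(fee) as result
FROM transactions
GROUP BY type

Result:
  deposit: 17.14
  interest: 12.14
  payment: 40.67
  refund: 15.78
  transfer: 31.96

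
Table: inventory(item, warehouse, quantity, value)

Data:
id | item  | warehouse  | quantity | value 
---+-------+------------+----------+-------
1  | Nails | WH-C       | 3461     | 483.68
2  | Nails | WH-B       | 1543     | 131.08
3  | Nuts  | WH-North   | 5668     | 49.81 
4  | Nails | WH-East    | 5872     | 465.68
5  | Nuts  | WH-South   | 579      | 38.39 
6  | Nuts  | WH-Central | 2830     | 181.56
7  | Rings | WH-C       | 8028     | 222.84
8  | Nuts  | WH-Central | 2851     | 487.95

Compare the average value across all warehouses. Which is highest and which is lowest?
SELECT warehouse, AVG(value)
FROM inventory
GROUP BY warehouse
ORDER BY AVG(value)

All groups:
  WH-South: 38.39
  WH-North: 49.81
  WH-B: 131.08
  WH-Central: 334.76
  WH-C: 353.26
  WH-East: 465.68

Highest: WH-East (465.68)
Lowest: WH-South (38.39)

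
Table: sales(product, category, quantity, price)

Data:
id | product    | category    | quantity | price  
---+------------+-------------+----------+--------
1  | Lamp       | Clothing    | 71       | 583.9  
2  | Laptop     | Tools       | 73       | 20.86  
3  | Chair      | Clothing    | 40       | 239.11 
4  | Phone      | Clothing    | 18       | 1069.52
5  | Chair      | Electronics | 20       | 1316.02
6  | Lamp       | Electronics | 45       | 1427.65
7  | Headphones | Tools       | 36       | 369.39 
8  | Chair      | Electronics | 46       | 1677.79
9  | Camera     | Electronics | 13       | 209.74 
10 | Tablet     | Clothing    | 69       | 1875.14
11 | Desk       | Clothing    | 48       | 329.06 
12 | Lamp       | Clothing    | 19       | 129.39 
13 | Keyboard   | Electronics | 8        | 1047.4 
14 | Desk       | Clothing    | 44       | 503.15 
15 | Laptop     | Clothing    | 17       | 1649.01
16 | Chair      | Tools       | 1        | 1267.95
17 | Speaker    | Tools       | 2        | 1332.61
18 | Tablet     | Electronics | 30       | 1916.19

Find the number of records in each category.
SELECT category, COUNT(*) as count
FROM sales
GROUP BY category

Result:
  Clothing: 8
  Electronics: 6
  Tools: 4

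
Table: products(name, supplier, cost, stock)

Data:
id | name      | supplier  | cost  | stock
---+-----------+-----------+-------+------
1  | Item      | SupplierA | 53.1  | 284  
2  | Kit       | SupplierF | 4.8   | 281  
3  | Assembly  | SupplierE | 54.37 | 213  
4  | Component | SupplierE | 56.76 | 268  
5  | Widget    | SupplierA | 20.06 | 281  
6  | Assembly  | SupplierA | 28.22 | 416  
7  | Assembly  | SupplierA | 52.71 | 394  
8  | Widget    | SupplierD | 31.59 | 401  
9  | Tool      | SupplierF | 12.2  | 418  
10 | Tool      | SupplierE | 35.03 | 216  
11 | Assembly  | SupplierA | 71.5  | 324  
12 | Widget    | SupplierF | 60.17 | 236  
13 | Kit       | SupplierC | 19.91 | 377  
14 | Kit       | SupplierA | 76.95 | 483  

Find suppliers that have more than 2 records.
SELECT supplier, COUNT(*) as cnt
FROM products
GROUP BY supplier
HAVING COUNT(*) > 2

Result:
  SupplierA: 6
  SupplierE: 3
  SupplierF: 3

Note: HAVING filters groups after aggregation, WHERE filters rows before.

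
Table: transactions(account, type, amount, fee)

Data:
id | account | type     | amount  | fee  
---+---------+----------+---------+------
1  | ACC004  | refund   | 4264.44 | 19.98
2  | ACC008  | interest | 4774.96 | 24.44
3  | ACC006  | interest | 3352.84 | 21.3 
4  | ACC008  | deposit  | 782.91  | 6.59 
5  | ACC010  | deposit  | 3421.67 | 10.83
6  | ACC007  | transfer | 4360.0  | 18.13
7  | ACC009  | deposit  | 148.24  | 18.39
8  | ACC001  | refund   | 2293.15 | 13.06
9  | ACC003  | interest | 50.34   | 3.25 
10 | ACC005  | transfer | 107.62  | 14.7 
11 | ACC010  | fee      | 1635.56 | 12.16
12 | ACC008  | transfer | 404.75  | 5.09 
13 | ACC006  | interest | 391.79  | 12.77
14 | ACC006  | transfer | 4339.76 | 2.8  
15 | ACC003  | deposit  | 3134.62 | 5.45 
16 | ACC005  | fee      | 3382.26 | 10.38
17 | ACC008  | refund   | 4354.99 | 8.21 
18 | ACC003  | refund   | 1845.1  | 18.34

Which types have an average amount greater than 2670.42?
SELECT type, AVG(amount)
FROM transactions
GROUP BY type
HAVING AVG(amount) > 2670.42

Result:
  refund: avg=3189.42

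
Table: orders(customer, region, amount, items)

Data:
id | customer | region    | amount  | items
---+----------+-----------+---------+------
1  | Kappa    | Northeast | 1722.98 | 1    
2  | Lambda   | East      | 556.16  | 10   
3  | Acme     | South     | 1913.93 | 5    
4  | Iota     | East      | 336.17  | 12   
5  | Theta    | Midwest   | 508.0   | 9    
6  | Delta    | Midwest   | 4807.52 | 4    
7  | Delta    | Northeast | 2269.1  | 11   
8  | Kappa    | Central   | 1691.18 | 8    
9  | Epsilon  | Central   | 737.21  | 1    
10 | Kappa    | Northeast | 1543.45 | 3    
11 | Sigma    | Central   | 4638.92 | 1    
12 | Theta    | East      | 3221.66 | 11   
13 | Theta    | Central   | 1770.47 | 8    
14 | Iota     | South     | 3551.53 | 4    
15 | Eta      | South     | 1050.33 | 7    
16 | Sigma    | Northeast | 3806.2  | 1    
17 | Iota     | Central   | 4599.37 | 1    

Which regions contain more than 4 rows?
SELECT region, COUNT(*) as cnt
FROM orders
GROUP BY region
HAVING COUNT(*) > 4

Result:
  Central: 5

Note: HAVING filters groups after aggregation, WHERE filters rows before.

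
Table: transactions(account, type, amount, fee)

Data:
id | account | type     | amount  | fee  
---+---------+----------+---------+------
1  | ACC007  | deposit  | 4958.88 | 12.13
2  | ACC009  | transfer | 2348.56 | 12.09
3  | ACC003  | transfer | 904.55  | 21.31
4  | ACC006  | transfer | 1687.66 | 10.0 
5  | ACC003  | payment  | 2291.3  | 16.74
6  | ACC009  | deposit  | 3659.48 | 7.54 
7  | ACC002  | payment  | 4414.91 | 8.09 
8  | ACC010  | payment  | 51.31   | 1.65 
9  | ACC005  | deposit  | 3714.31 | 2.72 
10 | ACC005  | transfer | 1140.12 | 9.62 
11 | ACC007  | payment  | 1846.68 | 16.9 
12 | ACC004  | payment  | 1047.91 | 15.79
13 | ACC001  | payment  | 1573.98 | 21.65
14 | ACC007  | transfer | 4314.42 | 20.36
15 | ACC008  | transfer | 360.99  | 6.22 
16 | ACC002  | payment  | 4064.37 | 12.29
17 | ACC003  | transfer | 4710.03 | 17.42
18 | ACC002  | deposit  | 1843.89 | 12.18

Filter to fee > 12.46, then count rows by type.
SELECT type, COUNT(*)
FROM transactions
WHERE fee > 12.46
GROUP BY type

Note: WHERE filters rows before grouping.

Result:
  payment: 4
  transfer: 3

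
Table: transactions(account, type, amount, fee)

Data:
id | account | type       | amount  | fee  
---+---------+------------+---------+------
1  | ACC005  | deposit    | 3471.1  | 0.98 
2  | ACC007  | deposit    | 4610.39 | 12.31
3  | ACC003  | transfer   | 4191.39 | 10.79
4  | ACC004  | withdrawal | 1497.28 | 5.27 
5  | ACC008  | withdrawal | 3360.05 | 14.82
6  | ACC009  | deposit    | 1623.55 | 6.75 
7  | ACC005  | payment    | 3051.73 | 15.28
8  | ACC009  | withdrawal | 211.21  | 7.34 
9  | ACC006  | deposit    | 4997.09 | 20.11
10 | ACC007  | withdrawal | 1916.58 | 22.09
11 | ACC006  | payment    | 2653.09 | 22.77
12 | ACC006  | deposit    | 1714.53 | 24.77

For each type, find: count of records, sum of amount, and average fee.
SELECT type,
       COUNT(*) as cnt,
       SUM(amount) as total_amount,
       AVG(fee) as avg_fee
FROM transactions
GROUP BY type

Result:
  deposit: 5 records, 16416.66 total amount, 12.98 avg fee
  payment: 2 records, 5704.82 total amount, 19.03 avg fee
  transfer: 1 records, 4191.39 total amount, 10.79 avg fee
  withdrawal: 4 records, 6985.12 total amount, 12.38 avg fee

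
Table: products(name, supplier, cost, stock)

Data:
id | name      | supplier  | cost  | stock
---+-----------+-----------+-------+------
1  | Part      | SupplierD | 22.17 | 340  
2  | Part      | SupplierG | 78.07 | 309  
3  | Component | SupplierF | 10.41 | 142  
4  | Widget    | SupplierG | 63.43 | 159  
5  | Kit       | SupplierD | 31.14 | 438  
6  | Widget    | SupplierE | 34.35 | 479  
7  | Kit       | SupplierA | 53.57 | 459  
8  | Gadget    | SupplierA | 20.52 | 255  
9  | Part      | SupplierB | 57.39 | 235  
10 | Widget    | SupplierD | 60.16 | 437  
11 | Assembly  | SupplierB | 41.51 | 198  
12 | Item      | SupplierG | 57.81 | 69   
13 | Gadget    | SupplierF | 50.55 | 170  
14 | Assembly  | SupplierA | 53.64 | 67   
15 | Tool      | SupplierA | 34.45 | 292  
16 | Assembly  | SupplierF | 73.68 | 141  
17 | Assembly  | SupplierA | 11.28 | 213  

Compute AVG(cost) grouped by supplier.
SELECT supplier, AVG(cost) as result
FROM products
GROUP BY supplier

Result:
  SupplierA: 34.69
  SupplierB: 49.45
  SupplierD: 37.82
  SupplierE: 34.35
  SupplierF: 44.88
  SupplierG: 66.44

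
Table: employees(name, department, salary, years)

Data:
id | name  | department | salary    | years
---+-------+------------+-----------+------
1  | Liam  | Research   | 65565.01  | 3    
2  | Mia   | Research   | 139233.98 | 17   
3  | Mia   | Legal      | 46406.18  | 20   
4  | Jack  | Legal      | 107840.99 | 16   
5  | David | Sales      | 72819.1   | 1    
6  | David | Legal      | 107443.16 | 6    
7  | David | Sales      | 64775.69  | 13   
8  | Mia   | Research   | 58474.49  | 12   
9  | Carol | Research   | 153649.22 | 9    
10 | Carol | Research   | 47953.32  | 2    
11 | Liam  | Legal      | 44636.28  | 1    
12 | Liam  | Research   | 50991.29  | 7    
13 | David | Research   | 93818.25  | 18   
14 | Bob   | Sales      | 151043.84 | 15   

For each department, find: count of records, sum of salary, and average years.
SELECT department,
       COUNT(*) as cnt,
       SUM(salary) as total_salary,
       AVG(years) as avg_years
FROM employees
GROUP BY department

Result:
  Legal: 4 records, 306326.61 total salary, 10.75 avg years
  Research: 7 records, 609685.56 total salary, 9.71 avg years
  Sales: 3 records, 288638.63 total salary, 9.67 avg years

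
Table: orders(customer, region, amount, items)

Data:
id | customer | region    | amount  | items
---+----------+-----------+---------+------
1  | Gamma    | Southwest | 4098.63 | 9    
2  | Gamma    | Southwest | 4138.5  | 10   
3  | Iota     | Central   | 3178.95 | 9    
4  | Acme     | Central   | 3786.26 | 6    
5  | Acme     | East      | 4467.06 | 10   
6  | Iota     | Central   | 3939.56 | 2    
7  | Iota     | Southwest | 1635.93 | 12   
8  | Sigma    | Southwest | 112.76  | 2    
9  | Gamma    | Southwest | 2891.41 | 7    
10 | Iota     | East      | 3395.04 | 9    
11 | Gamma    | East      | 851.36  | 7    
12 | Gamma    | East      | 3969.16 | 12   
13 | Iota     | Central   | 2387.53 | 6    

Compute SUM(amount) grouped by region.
SELECT region, SUM(amount) as result
FROM orders
GROUP BY region

Result:
  Central: 13292.30
  East: 12682.62
  Southwest: 12877.23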